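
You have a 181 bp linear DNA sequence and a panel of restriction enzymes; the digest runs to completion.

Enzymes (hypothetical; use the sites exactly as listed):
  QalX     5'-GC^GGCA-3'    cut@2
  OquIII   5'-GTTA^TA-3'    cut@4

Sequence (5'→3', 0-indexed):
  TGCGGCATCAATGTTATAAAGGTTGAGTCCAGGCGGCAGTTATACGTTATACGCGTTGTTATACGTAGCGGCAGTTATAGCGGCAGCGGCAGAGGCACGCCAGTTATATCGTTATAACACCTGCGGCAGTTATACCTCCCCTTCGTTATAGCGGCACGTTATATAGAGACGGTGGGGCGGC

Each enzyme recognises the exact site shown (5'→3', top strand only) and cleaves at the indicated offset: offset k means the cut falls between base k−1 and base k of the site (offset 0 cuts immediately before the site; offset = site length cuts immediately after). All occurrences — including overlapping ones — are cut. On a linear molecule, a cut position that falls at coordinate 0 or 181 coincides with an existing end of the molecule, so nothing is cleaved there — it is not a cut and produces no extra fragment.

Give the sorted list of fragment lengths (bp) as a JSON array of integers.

Per-enzyme occurrences:
  QalX GCGGCA/2: at [1, 32, 67, 79, 85, 122, 150] ⇒ [3, 34, 69, 81, 87, 124, 152]
  OquIII GTTATA/4: at [12, 38, 45, 57, 73, 102, 110, 128, 144, 157] ⇒ [16, 42, 49, 61, 77, 106, 114, 132, 148, 161]

All cut coordinates (distinct, sorted): [3, 16, 34, 42, 49, 61, 69, 77, 81, 87, 106, 114, 124, 132, 148, 152, 161]

Fragment lengths:
  [0,3): 3 bp
  [3,16): 13 bp
  [16,34): 18 bp
  [34,42): 8 bp
  [42,49): 7 bp
  [49,61): 12 bp
  [61,69): 8 bp
  [69,77): 8 bp
  [77,81): 4 bp
  [81,87): 6 bp
  [87,106): 19 bp
  [106,114): 8 bp
  [114,124): 10 bp
  [124,132): 8 bp
  [132,148): 16 bp
  [148,152): 4 bp
  [152,161): 9 bp
  [161,181): 20 bp

[3,4,4,6,7,8,8,8,8,8,9,10,12,13,16,18,19,20]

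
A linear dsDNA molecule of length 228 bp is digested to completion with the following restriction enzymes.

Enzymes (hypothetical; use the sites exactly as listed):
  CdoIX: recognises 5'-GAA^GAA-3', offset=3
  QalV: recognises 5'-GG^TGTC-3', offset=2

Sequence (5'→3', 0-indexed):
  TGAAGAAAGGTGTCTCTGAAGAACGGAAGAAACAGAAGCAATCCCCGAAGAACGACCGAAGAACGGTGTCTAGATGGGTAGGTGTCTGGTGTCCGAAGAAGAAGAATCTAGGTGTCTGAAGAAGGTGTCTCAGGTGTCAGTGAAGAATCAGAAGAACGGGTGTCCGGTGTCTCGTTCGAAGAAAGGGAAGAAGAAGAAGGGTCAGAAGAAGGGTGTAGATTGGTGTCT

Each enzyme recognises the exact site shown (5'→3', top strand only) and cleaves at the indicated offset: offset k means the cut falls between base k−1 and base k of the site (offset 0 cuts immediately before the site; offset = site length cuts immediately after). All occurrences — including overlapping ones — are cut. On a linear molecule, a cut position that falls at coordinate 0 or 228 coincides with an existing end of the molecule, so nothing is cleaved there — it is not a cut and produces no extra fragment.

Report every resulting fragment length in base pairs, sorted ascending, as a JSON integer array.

[3,3,3,3,4,5,5,6,6,7,7,7,8,8,8,9,9,9,9,10,10,11,12,13,16,16,21]

Per-enzyme occurrences:
  CdoIX GAAGAA/3: at [1, 17, 25, 46, 57, 94, 97, 100, 117, 141, 150, 177, 186, 189, 192, 204] ⇒ [4, 20, 28, 49, 60, 97, 100, 103, 120, 144, 153, 180, 189, 192, 195, 207]
  QalV GGTGTC/2: at [8, 64, 80, 87, 110, 123, 132, 158, 165, 221] ⇒ [10, 66, 82, 89, 112, 125, 134, 160, 167, 223]

Pooled cuts: [4, 10, 20, 28, 49, 60, 66, 82, 89, 97, 100, 103, 112, 120, 125, 134, 144, 153, 160, 167, 180, 189, 192, 195, 207, 223]

Fragments:
  [0,4): 4 bp
  [4,10): 6 bp
  [10,20): 10 bp
  [20,28): 8 bp
  [28,49): 21 bp
  [49,60): 11 bp
  [60,66): 6 bp
  [66,82): 16 bp
  [82,89): 7 bp
  [89,97): 8 bp
  [97,100): 3 bp
  [100,103): 3 bp
  [103,112): 9 bp
  [112,120): 8 bp
  [120,125): 5 bp
  [125,134): 9 bp
  [134,144): 10 bp
  [144,153): 9 bp
  [153,160): 7 bp
  [160,167): 7 bp
  [167,180): 13 bp
  [180,189): 9 bp
  [189,192): 3 bp
  [192,195): 3 bp
  [195,207): 12 bp
  [207,223): 16 bp
  [223,228): 5 bp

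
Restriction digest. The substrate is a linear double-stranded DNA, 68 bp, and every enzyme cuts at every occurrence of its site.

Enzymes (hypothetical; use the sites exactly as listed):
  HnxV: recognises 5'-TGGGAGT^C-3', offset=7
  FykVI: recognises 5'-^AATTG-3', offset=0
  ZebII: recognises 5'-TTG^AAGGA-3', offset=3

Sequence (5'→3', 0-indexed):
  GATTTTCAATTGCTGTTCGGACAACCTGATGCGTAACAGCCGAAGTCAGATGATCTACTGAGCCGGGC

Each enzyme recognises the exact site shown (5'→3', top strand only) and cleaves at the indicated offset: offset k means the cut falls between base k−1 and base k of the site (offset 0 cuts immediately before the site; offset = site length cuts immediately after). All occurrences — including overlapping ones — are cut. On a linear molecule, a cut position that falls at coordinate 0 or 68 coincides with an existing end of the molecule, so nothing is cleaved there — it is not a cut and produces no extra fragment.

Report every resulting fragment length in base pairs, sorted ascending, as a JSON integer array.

Per-enzyme occurrences:
  HnxV (TGGGAGTC, off=7): no sites
  FykVI AATTG/0: at [7] ⇒ [7]
  ZebII (TTGAAGGA, off=3): no sites

All cut coordinates (distinct, sorted): [7]

Fragments:
  [0,7): 7 bp
  [7,68): 61 bp

[7,61]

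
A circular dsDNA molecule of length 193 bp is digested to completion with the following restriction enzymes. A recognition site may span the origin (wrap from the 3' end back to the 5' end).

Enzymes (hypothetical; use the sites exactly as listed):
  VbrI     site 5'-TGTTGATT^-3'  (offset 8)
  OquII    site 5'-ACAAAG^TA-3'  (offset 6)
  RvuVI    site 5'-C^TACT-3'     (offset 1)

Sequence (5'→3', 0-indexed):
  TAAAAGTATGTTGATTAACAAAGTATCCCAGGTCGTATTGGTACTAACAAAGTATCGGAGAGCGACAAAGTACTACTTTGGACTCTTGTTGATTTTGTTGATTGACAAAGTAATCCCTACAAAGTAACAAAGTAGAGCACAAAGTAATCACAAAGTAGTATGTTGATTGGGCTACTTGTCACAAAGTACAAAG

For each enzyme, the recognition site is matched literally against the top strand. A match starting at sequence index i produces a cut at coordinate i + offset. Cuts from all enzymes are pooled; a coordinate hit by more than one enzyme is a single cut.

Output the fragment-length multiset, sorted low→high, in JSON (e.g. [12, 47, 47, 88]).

Site scan:
  VbrI TGTTGATT/8: at [8, 86, 95, 160] ⇒ [16, 94, 103, 168]
  OquII ACAAAGTA/6: at [17, 46, 64, 104, 118, 126, 138, 149, 180, 187] ⇒ [0, 23, 52, 70, 110, 124, 132, 144, 155, 186]
  RvuVI CTACT/1: at [72, 171] ⇒ [73, 172]

All cut coordinates (distinct, sorted): [0, 16, 23, 52, 70, 73, 94, 103, 110, 124, 132, 144, 155, 168, 172, 186]

Fragment lengths:
  0→16: 16 bp
  16→23: 7 bp
  23→52: 29 bp
  52→70: 18 bp
  70→73: 3 bp
  73→94: 21 bp
  94→103: 9 bp
  103→110: 7 bp
  110→124: 14 bp
  124→132: 8 bp
  132→144: 12 bp
  144→155: 11 bp
  155→168: 13 bp
  168→172: 4 bp
  172→186: 14 bp
  186→0 (wrap): 193-186+0 = 7 bp

[3,4,7,7,7,8,9,11,12,13,14,14,16,18,21,29]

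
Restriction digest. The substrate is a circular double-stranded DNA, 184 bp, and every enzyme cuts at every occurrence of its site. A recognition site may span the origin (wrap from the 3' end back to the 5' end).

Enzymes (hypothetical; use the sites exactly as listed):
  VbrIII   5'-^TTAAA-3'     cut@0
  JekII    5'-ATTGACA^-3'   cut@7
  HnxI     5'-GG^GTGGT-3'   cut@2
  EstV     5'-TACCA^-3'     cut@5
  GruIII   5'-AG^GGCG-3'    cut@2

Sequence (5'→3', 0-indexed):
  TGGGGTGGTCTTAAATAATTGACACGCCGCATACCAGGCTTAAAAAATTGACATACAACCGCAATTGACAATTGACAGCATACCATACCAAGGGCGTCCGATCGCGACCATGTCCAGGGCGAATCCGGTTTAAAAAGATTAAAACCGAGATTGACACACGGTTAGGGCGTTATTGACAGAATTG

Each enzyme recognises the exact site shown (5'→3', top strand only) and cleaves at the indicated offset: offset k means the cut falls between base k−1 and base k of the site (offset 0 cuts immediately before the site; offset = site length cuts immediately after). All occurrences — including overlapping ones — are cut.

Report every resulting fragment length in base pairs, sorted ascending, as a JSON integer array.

[2,3,5,6,7,8,9,9,10,12,12,13,14,14,17,18,25]

Site scan:
  VbrIII (TTAAA, off=0): starts [10, 39, 129, 138] → cuts [10, 39, 129, 138]
  JekII (ATTGACA, off=7): starts [17, 46, 63, 70, 149, 171] → cuts [24, 53, 70, 77, 156, 178]
  HnxI (GGGTGGT, off=2): starts [2] → cuts [4]
  EstV (TACCA, off=5): starts [31, 80, 85] → cuts [36, 85, 90]
  GruIII (AGGGCG, off=2): starts [90, 115, 163] → cuts [92, 117, 165]

Pooled cuts: [4, 10, 24, 36, 39, 53, 70, 77, 85, 90, 92, 117, 129, 138, 156, 165, 178]

Fragments:
  4→10: 6 bp
  10→24: 14 bp
  24→36: 12 bp
  36→39: 3 bp
  39→53: 14 bp
  53→70: 17 bp
  70→77: 7 bp
  77→85: 8 bp
  85→90: 5 bp
  90→92: 2 bp
  92→117: 25 bp
  117→129: 12 bp
  129→138: 9 bp
  138→156: 18 bp
  156→165: 9 bp
  165→178: 13 bp
  178→4 (wrap): 184-178+4 = 10 bp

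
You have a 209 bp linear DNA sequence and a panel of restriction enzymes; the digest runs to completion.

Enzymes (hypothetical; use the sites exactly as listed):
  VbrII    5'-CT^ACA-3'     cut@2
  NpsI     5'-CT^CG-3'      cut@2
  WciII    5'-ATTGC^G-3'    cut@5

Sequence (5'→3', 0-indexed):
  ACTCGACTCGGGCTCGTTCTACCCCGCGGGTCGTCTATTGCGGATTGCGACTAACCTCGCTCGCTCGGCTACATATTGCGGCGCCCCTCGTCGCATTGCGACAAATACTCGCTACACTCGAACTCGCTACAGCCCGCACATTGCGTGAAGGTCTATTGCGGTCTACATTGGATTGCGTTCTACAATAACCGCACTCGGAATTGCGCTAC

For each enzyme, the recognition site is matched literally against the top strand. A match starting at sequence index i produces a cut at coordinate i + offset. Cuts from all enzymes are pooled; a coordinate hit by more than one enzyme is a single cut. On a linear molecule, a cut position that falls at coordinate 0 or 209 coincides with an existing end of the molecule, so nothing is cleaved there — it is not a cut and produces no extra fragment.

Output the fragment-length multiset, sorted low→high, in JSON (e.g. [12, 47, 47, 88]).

[3,4,4,4,4,5,5,5,5,5,5,6,6,7,9,9,9,9,10,11,12,14,15,16,27]

Per-enzyme occurrences:
  VbrII CTACA/2: at [68, 111, 126, 162, 179] ⇒ [70, 113, 128, 164, 181]
  NpsI CTCG/2: at [1, 6, 12, 55, 59, 63, 86, 107, 116, 122, 193] ⇒ [3, 8, 14, 57, 61, 65, 88, 109, 118, 124, 195]
  WciII ATTGCG/5: at [36, 43, 74, 94, 139, 154, 171, 199] ⇒ [41, 48, 79, 99, 144, 159, 176, 204]

All cut coordinates (distinct, sorted): [3, 8, 14, 41, 48, 57, 61, 65, 70, 79, 88, 99, 109, 113, 118, 124, 128, 144, 159, 164, 176, 181, 195, 204]

Fragments:
  [0,3): 3 bp
  [3,8): 5 bp
  [8,14): 6 bp
  [14,41): 27 bp
  [41,48): 7 bp
  [48,57): 9 bp
  [57,61): 4 bp
  [61,65): 4 bp
  [65,70): 5 bp
  [70,79): 9 bp
  [79,88): 9 bp
  [88,99): 11 bp
  [99,109): 10 bp
  [109,113): 4 bp
  [113,118): 5 bp
  [118,124): 6 bp
  [124,128): 4 bp
  [128,144): 16 bp
  [144,159): 15 bp
  [159,164): 5 bp
  [164,176): 12 bp
  [176,181): 5 bp
  [181,195): 14 bp
  [195,204): 9 bp
  [204,209): 5 bp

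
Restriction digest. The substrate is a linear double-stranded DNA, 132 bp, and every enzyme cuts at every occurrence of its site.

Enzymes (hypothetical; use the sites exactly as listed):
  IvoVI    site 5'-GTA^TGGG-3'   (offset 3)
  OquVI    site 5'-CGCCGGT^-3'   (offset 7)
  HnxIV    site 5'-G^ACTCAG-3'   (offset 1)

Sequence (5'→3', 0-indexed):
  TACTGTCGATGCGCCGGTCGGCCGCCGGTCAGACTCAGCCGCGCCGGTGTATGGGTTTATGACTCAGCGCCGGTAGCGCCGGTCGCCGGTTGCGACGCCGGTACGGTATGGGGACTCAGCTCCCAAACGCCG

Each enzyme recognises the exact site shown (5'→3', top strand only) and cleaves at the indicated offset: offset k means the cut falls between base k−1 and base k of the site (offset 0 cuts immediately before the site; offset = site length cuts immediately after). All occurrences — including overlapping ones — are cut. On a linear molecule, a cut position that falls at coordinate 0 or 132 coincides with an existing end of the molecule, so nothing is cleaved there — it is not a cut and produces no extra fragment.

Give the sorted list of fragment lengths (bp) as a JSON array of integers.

Per-enzyme occurrences:
  IvoVI (GTATGGG, off=3): starts [48, 105] → cuts [51, 108]
  OquVI (CGCCGGT, off=7): starts [11, 22, 41, 67, 76, 83, 95] → cuts [18, 29, 48, 74, 83, 90, 102]
  HnxIV (GACTCAG, off=1): starts [31, 60, 112] → cuts [32, 61, 113]

All cut coordinates (distinct, sorted): [18, 29, 32, 48, 51, 61, 74, 83, 90, 102, 108, 113]

Fragment lengths:
  [0,18): 18 bp
  [18,29): 11 bp
  [29,32): 3 bp
  [32,48): 16 bp
  [48,51): 3 bp
  [51,61): 10 bp
  [61,74): 13 bp
  [74,83): 9 bp
  [83,90): 7 bp
  [90,102): 12 bp
  [102,108): 6 bp
  [108,113): 5 bp
  [113,132): 19 bp

[3,3,5,6,7,9,10,11,12,13,16,18,19]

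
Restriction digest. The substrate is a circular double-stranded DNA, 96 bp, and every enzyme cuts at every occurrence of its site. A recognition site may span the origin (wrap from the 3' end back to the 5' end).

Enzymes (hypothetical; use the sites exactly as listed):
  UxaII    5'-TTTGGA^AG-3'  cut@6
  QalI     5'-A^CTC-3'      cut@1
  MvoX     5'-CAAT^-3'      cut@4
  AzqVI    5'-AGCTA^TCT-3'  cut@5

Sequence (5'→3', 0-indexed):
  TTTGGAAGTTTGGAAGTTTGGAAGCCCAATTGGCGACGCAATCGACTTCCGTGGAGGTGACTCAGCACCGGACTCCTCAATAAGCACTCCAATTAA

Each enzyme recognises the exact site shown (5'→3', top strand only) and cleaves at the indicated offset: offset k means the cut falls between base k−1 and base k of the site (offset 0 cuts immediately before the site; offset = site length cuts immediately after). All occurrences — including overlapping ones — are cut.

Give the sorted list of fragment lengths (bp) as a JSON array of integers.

Scan for sites:
  UxaII TTTGGAAG/6: at [0, 8, 16] ⇒ [6, 14, 22]
  QalI ACTC/1: at [59, 71, 85] ⇒ [60, 72, 86]
  MvoX CAAT/4: at [26, 38, 77, 89] ⇒ [30, 42, 81, 93]
  AzqVI (AGCTATCT, off=5): no sites

All cut coordinates (distinct, sorted): [6, 14, 22, 30, 42, 60, 72, 81, 86, 93]

Fragments:
  6→14: 8 bp
  14→22: 8 bp
  22→30: 8 bp
  30→42: 12 bp
  42→60: 18 bp
  60→72: 12 bp
  72→81: 9 bp
  81→86: 5 bp
  86→93: 7 bp
  93→6 (wrap): 96-93+6 = 9 bp

[5,7,8,8,8,9,9,12,12,18]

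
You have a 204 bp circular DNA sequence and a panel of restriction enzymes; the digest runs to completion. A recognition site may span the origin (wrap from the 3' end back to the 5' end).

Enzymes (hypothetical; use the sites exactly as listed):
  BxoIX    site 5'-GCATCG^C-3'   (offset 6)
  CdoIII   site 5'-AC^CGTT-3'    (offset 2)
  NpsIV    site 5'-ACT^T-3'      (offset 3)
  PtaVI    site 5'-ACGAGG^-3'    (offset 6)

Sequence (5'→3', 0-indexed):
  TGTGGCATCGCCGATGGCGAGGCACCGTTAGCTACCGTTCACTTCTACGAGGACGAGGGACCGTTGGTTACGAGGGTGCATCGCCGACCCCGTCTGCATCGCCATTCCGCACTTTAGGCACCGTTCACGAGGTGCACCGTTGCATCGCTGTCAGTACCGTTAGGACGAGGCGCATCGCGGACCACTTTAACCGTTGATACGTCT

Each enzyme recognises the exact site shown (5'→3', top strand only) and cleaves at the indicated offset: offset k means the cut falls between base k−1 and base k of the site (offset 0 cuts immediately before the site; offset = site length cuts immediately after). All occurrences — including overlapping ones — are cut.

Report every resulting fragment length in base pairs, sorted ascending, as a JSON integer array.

[3,5,5,6,7,8,8,8,9,9,10,10,10,11,12,13,14,15,18,23]

Scan for sites:
  BxoIX (GCATCGC, off=6): starts [4, 77, 95, 141, 171] → cuts [10, 83, 101, 147, 177]
  CdoIII (ACCGTT, off=2): starts [23, 33, 59, 119, 135, 155, 189] → cuts [25, 35, 61, 121, 137, 157, 191]
  NpsIV (ACTT, off=3): starts [40, 110, 183] → cuts [43, 113, 186]
  PtaVI (ACGAGG, off=6): starts [46, 52, 69, 126, 164] → cuts [52, 58, 75, 132, 170]

Pooled cuts: [10, 25, 35, 43, 52, 58, 61, 75, 83, 101, 113, 121, 132, 137, 147, 157, 170, 177, 186, 191]

Fragments:
  10→25: 15 bp
  25→35: 10 bp
  35→43: 8 bp
  43→52: 9 bp
  52→58: 6 bp
  58→61: 3 bp
  61→75: 14 bp
  75→83: 8 bp
  83→101: 18 bp
  101→113: 12 bp
  113→121: 8 bp
  121→132: 11 bp
  132→137: 5 bp
  137→147: 10 bp
  147→157: 10 bp
  157→170: 13 bp
  170→177: 7 bp
  177→186: 9 bp
  186→191: 5 bp
  191→10 (wrap): 204-191+10 = 23 bp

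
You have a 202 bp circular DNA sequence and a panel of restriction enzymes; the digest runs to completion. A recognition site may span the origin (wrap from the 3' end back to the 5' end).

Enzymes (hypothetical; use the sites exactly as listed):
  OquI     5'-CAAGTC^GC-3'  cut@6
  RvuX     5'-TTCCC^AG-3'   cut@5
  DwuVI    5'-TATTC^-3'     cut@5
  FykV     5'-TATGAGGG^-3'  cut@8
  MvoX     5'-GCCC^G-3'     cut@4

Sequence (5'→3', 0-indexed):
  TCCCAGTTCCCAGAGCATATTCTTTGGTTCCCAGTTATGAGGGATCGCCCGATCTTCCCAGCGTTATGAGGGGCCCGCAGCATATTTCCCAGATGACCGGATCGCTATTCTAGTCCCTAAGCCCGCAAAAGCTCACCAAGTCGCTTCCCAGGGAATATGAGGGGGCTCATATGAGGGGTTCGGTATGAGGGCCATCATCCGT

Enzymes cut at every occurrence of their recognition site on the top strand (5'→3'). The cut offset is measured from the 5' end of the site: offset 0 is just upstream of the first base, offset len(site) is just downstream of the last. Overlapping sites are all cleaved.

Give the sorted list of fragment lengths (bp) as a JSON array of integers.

[4,7,7,7,9,10,11,11,13,14,14,14,14,14,15,18,20]

Scan for sites:
  OquI CAAGTCGC/6: at [136] ⇒ [142]
  RvuX TTCCCAG/5: at [6, 27, 54, 85, 144, 201] ⇒ [4, 11, 32, 59, 90, 149]
  DwuVI TATTC/5: at [17, 105] ⇒ [22, 110]
  FykV TATGAGGG/8: at [35, 64, 155, 169, 183] ⇒ [43, 72, 163, 177, 191]
  MvoX GCCCG/4: at [46, 72, 120] ⇒ [50, 76, 124]

All cut coordinates (distinct, sorted): [4, 11, 22, 32, 43, 50, 59, 72, 76, 90, 110, 124, 142, 149, 163, 177, 191]

Fragments:
  4→11: 7 bp
  11→22: 11 bp
  22→32: 10 bp
  32→43: 11 bp
  43→50: 7 bp
  50→59: 9 bp
  59→72: 13 bp
  72→76: 4 bp
  76→90: 14 bp
  90→110: 20 bp
  110→124: 14 bp
  124→142: 18 bp
  142→149: 7 bp
  149→163: 14 bp
  163→177: 14 bp
  177→191: 14 bp
  191→4 (wrap): 202-191+4 = 15 bp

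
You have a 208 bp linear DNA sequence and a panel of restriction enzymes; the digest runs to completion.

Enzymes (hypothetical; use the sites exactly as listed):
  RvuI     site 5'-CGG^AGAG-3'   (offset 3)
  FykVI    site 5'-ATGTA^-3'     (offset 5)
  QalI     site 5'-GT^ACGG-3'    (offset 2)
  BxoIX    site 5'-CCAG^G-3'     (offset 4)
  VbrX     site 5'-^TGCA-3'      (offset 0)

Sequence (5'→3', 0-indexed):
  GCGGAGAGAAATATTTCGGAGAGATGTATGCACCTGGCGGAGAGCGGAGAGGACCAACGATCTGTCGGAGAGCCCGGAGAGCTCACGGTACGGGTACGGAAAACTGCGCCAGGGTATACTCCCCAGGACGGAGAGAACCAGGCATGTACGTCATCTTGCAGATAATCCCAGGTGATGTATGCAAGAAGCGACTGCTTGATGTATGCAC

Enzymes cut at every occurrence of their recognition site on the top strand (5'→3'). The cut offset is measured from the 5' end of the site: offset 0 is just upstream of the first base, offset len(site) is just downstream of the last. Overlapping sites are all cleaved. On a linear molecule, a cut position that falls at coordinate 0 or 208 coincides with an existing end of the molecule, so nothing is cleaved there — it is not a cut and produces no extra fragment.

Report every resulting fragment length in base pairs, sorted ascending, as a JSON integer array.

Per-enzyme occurrences:
  RvuI (CGGAGAG, off=3): starts [1, 16, 37, 44, 65, 74, 128] → cuts [4, 19, 40, 47, 68, 77, 131]
  FykVI (ATGTA, off=5): starts [23, 143, 174, 198] → cuts [28, 148, 179, 203]
  QalI (GTACGG, off=2): starts [87, 93] → cuts [89, 95]
  BxoIX (CCAGG, off=4): starts [108, 122, 137, 167] → cuts [112, 126, 141, 171]
  VbrX (TGCA, off=0): starts [28, 156, 179, 203] → cuts [28, 156, 179, 203]

Pooled cuts: [4, 19, 28, 40, 47, 68, 77, 89, 95, 112, 126, 131, 141, 148, 156, 171, 179, 203]

Fragment lengths:
  [0,4): 4 bp
  [4,19): 15 bp
  [19,28): 9 bp
  [28,40): 12 bp
  [40,47): 7 bp
  [47,68): 21 bp
  [68,77): 9 bp
  [77,89): 12 bp
  [89,95): 6 bp
  [95,112): 17 bp
  [112,126): 14 bp
  [126,131): 5 bp
  [131,141): 10 bp
  [141,148): 7 bp
  [148,156): 8 bp
  [156,171): 15 bp
  [171,179): 8 bp
  [179,203): 24 bp
  [203,208): 5 bp

[4,5,5,6,7,7,8,8,9,9,10,12,12,14,15,15,17,21,24]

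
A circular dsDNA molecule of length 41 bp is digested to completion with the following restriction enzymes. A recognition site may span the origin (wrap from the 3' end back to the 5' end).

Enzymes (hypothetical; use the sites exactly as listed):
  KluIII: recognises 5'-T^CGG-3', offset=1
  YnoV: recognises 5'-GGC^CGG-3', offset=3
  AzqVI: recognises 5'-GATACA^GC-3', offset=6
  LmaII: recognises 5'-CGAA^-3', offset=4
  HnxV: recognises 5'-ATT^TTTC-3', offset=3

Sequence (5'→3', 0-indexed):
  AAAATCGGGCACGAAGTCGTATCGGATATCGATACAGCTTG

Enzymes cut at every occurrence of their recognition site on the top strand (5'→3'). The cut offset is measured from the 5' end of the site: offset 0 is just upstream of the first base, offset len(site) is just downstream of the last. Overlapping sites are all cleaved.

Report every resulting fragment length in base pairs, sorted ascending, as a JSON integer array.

Per-enzyme occurrences:
  KluIII TCGG/1: at [4, 21] ⇒ [5, 22]
  YnoV (GGCCGG, off=3): no sites
  AzqVI GATACAGC/6: at [30] ⇒ [36]
  LmaII CGAA/4: at [11] ⇒ [15]
  HnxV (ATTTTTC, off=3): no sites

All cut coordinates (distinct, sorted): [5, 15, 22, 36]

Fragment lengths:
  5→15: 10 bp
  15→22: 7 bp
  22→36: 14 bp
  36→5 (wrap): 41-36+5 = 10 bp

[7,10,10,14]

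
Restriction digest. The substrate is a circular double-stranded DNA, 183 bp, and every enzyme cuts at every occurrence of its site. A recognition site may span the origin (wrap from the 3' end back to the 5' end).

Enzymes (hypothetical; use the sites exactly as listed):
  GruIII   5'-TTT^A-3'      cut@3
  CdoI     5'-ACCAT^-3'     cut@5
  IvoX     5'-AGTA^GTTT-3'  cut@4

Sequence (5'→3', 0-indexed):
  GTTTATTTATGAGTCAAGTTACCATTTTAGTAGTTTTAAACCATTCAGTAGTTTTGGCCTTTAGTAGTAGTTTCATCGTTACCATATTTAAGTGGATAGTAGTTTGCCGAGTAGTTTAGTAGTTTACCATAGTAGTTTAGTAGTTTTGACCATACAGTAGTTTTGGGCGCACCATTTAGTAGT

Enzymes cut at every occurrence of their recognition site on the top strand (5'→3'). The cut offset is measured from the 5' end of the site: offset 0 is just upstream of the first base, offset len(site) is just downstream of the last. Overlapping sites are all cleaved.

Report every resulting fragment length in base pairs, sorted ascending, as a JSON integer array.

Per-enzyme occurrences:
  GruIII (TTTA, off=3): starts [1, 5, 25, 34, 59, 86, 114, 122, 135, 174] → cuts [4, 8, 28, 37, 62, 89, 117, 125, 138, 177]
  CdoI (ACCAT, off=5): starts [20, 39, 80, 125, 148, 170] → cuts [25, 44, 85, 130, 153, 175]
  IvoX (AGTAGTTT, off=4): starts [28, 46, 65, 97, 109, 117, 130, 138, 155] → cuts [32, 50, 69, 101, 113, 121, 134, 142, 159]

All cut coordinates (distinct, sorted): [4, 8, 25, 28, 32, 37, 44, 50, 62, 69, 85, 89, 101, 113, 117, 121, 125, 130, 134, 138, 142, 153, 159, 175, 177]

Fragment lengths:
  4→8: 4 bp
  8→25: 17 bp
  25→28: 3 bp
  28→32: 4 bp
  32→37: 5 bp
  37→44: 7 bp
  44→50: 6 bp
  50→62: 12 bp
  62→69: 7 bp
  69→85: 16 bp
  85→89: 4 bp
  89→101: 12 bp
  101→113: 12 bp
  113→117: 4 bp
  117→121: 4 bp
  121→125: 4 bp
  125→130: 5 bp
  130→134: 4 bp
  134→138: 4 bp
  138→142: 4 bp
  142→153: 11 bp
  153→159: 6 bp
  159→175: 16 bp
  175→177: 2 bp
  177→4 (wrap): 183-177+4 = 10 bp

[2,3,4,4,4,4,4,4,4,4,4,5,5,6,6,7,7,10,11,12,12,12,16,16,17]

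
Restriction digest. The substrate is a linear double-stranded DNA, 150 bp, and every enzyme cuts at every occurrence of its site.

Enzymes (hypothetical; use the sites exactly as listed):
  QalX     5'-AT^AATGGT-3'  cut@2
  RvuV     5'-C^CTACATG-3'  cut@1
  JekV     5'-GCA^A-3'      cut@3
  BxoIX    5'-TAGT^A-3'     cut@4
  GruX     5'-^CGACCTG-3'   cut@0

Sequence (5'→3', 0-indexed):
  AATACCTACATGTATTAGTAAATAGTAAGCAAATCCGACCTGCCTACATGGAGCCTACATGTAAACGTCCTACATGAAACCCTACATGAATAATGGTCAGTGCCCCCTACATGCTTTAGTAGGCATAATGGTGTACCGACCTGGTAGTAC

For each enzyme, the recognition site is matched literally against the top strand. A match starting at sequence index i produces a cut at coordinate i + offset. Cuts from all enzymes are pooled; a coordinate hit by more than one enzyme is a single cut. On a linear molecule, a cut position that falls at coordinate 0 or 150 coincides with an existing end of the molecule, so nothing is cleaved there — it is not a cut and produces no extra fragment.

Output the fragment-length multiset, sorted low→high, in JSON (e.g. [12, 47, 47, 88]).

Site scan:
  QalX (ATAATGGT, off=2): starts [89, 124] → cuts [91, 126]
  RvuV (CCTACATG, off=1): starts [4, 42, 53, 68, 80, 105] → cuts [5, 43, 54, 69, 81, 106]
  JekV (GCAA, off=3): starts [28] → cuts [31]
  BxoIX (TAGTA, off=4): starts [15, 22, 116, 144] → cuts [19, 26, 120, 148]
  GruX (CGACCTG, off=0): starts [35, 136] → cuts [35, 136]

All cut coordinates (distinct, sorted): [5, 19, 26, 31, 35, 43, 54, 69, 81, 91, 106, 120, 126, 136, 148]

Fragments:
  [0,5): 5 bp
  [5,19): 14 bp
  [19,26): 7 bp
  [26,31): 5 bp
  [31,35): 4 bp
  [35,43): 8 bp
  [43,54): 11 bp
  [54,69): 15 bp
  [69,81): 12 bp
  [81,91): 10 bp
  [91,106): 15 bp
  [106,120): 14 bp
  [120,126): 6 bp
  [126,136): 10 bp
  [136,148): 12 bp
  [148,150): 2 bp

[2,4,5,5,6,7,8,10,10,11,12,12,14,14,15,15]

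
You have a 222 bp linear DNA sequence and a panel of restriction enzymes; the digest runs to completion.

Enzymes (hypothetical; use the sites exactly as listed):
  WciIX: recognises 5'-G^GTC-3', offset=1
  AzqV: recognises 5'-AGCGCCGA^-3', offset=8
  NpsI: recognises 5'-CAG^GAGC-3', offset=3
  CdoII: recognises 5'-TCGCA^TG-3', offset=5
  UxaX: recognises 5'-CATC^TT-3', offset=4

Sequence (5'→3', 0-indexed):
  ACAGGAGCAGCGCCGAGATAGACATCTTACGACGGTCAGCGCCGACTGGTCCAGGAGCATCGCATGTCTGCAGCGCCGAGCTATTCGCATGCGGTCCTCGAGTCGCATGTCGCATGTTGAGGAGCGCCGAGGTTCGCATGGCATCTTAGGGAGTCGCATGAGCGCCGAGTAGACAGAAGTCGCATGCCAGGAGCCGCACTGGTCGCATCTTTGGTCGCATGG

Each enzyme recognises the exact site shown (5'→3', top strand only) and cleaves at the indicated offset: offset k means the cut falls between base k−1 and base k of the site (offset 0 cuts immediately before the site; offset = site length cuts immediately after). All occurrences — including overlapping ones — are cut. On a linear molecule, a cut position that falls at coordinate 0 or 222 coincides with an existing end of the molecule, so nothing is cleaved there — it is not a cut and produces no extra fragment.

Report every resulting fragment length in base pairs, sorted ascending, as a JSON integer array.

Scan for sites:
  WciIX (GGTC, off=1): starts [33, 47, 92, 200, 212] → cuts [34, 48, 93, 201, 213]
  AzqV (AGCGCCGA, off=8): starts [8, 37, 71, 122, 160] → cuts [16, 45, 79, 130, 168]
  NpsI (CAGGAGC, off=3): starts [1, 51, 187] → cuts [4, 54, 190]
  CdoII (TCGCATG, off=5): starts [59, 84, 102, 109, 133, 153, 179, 214] → cuts [64, 89, 107, 114, 138, 158, 184, 219]
  UxaX (CATCTT, off=4): starts [22, 141, 205] → cuts [26, 145, 209]

Pooled cuts: [4, 16, 26, 34, 45, 48, 54, 64, 79, 89, 93, 107, 114, 130, 138, 145, 158, 168, 184, 190, 201, 209, 213, 219]

Fragment lengths:
  [0,4): 4 bp
  [4,16): 12 bp
  [16,26): 10 bp
  [26,34): 8 bp
  [34,45): 11 bp
  [45,48): 3 bp
  [48,54): 6 bp
  [54,64): 10 bp
  [64,79): 15 bp
  [79,89): 10 bp
  [89,93): 4 bp
  [93,107): 14 bp
  [107,114): 7 bp
  [114,130): 16 bp
  [130,138): 8 bp
  [138,145): 7 bp
  [145,158): 13 bp
  [158,168): 10 bp
  [168,184): 16 bp
  [184,190): 6 bp
  [190,201): 11 bp
  [201,209): 8 bp
  [209,213): 4 bp
  [213,219): 6 bp
  [219,222): 3 bp

[3,3,4,4,4,6,6,6,7,7,8,8,8,10,10,10,10,11,11,12,13,14,15,16,16]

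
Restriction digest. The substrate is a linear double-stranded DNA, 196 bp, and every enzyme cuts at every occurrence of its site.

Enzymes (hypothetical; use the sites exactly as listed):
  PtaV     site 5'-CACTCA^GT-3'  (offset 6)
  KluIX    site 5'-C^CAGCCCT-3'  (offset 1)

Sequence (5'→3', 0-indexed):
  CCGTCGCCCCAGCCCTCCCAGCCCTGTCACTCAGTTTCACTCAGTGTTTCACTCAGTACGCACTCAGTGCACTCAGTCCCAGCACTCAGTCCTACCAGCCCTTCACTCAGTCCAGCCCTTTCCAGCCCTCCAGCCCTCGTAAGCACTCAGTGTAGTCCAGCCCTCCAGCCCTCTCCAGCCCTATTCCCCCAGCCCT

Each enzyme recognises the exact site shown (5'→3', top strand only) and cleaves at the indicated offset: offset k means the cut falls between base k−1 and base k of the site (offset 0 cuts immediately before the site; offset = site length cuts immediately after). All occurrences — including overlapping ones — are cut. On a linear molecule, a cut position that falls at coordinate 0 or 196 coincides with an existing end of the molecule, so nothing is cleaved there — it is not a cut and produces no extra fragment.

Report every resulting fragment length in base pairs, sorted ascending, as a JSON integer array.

Per-enzyme occurrences:
  PtaV CACTCAGT/6: at [27, 37, 49, 60, 69, 82, 103, 143] ⇒ [33, 43, 55, 66, 75, 88, 109, 149]
  KluIX CCAGCCCT/1: at [8, 17, 94, 111, 121, 129, 156, 164, 174, 188] ⇒ [9, 18, 95, 112, 122, 130, 157, 165, 175, 189]

All cut coordinates (distinct, sorted): [9, 18, 33, 43, 55, 66, 75, 88, 95, 109, 112, 122, 130, 149, 157, 165, 175, 189]

Fragment lengths:
  [0,9): 9 bp
  [9,18): 9 bp
  [18,33): 15 bp
  [33,43): 10 bp
  [43,55): 12 bp
  [55,66): 11 bp
  [66,75): 9 bp
  [75,88): 13 bp
  [88,95): 7 bp
  [95,109): 14 bp
  [109,112): 3 bp
  [112,122): 10 bp
  [122,130): 8 bp
  [130,149): 19 bp
  [149,157): 8 bp
  [157,165): 8 bp
  [165,175): 10 bp
  [175,189): 14 bp
  [189,196): 7 bp

[3,7,7,8,8,8,9,9,9,10,10,10,11,12,13,14,14,15,19]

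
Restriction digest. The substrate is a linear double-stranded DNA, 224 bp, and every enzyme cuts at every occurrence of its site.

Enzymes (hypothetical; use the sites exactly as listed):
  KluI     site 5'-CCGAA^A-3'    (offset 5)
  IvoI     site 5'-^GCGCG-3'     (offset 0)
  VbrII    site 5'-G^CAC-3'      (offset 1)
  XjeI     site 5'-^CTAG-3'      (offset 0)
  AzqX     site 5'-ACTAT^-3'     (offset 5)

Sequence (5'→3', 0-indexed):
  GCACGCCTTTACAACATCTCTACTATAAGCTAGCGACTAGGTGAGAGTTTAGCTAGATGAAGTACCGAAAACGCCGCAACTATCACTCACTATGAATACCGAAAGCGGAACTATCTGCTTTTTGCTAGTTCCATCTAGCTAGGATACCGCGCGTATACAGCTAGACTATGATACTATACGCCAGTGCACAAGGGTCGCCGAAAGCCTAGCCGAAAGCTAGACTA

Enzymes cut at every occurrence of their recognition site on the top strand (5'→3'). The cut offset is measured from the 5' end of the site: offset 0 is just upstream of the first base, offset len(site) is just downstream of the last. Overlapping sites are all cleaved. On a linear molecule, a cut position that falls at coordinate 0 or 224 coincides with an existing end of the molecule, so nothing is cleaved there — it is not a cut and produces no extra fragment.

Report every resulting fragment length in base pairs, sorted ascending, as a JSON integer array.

[1,2,3,3,4,7,8,8,9,9,9,10,10,10,10,10,11,12,14,16,16,17,25]

Scan for sites:
  KluI (CCGAAA, off=5): starts [64, 98, 197, 209] → cuts [69, 103, 202, 214]
  IvoI (GCGCG, off=0): starts [148] → cuts [148]
  VbrII (GCAC, off=1): starts [0, 185] → cuts [1, 186]
  XjeI (CTAG, off=0): starts [29, 36, 52, 124, 134, 138, 160, 205, 216] → cuts [29, 36, 52, 124, 134, 138, 160, 205, 216]
  AzqX (ACTAT, off=5): starts [21, 78, 88, 109, 164, 172] → cuts [26, 83, 93, 114, 169, 177]

All cut coordinates (distinct, sorted): [1, 26, 29, 36, 52, 69, 83, 93, 103, 114, 124, 134, 138, 148, 160, 169, 177, 186, 202, 205, 214, 216]

Fragments:
  [0,1): 1 bp
  [1,26): 25 bp
  [26,29): 3 bp
  [29,36): 7 bp
  [36,52): 16 bp
  [52,69): 17 bp
  [69,83): 14 bp
  [83,93): 10 bp
  [93,103): 10 bp
  [103,114): 11 bp
  [114,124): 10 bp
  [124,134): 10 bp
  [134,138): 4 bp
  [138,148): 10 bp
  [148,160): 12 bp
  [160,169): 9 bp
  [169,177): 8 bp
  [177,186): 9 bp
  [186,202): 16 bp
  [202,205): 3 bp
  [205,214): 9 bp
  [214,216): 2 bp
  [216,224): 8 bp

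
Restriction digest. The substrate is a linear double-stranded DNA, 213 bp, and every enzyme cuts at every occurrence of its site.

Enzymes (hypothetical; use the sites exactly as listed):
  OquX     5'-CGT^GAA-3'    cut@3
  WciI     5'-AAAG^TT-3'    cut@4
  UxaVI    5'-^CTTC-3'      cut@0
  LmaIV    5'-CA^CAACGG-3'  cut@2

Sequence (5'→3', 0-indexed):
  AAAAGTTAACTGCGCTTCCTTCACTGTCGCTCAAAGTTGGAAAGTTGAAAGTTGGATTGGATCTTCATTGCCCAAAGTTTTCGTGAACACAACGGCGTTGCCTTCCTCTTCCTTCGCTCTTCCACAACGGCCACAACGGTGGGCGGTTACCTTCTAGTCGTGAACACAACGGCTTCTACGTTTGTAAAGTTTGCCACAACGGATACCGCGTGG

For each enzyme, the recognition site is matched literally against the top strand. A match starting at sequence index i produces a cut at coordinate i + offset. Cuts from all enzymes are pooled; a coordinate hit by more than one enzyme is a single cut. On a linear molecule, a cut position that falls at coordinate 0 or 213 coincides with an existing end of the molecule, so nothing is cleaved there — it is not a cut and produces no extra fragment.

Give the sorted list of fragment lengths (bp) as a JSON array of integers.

[4,4,5,5,5,6,6,6,7,7,7,7,8,9,9,11,11,12,15,17,17,17,18]

Per-enzyme occurrences:
  OquX CGTGAA/3: at [81, 158] ⇒ [84, 161]
  WciI AAAGTT/4: at [1, 32, 40, 47, 73, 185] ⇒ [5, 36, 44, 51, 77, 189]
  UxaVI CTTC/0: at [14, 18, 62, 101, 107, 111, 118, 150, 172] ⇒ [14, 18, 62, 101, 107, 111, 118, 150, 172]
  LmaIV CACAACGG/2: at [87, 122, 131, 164, 194] ⇒ [89, 124, 133, 166, 196]

All cut coordinates (distinct, sorted): [5, 14, 18, 36, 44, 51, 62, 77, 84, 89, 101, 107, 111, 118, 124, 133, 150, 161, 166, 172, 189, 196]

Fragments:
  [0,5): 5 bp
  [5,14): 9 bp
  [14,18): 4 bp
  [18,36): 18 bp
  [36,44): 8 bp
  [44,51): 7 bp
  [51,62): 11 bp
  [62,77): 15 bp
  [77,84): 7 bp
  [84,89): 5 bp
  [89,101): 12 bp
  [101,107): 6 bp
  [107,111): 4 bp
  [111,118): 7 bp
  [118,124): 6 bp
  [124,133): 9 bp
  [133,150): 17 bp
  [150,161): 11 bp
  [161,166): 5 bp
  [166,172): 6 bp
  [172,189): 17 bp
  [189,196): 7 bp
  [196,213): 17 bp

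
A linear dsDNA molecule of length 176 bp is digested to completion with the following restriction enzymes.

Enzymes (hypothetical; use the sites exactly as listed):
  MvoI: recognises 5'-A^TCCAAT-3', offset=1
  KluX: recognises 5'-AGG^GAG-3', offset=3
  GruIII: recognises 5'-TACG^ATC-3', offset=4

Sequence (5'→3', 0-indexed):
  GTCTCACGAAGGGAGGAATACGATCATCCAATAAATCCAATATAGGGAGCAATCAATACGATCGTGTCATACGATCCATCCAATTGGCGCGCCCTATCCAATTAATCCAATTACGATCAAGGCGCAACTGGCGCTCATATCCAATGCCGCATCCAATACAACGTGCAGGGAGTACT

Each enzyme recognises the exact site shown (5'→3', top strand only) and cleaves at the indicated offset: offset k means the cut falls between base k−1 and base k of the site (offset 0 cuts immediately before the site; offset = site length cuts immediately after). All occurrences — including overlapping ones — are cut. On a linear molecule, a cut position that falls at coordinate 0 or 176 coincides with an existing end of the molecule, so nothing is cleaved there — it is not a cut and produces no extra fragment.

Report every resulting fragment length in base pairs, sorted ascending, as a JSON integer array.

[4,5,7,9,9,10,10,11,12,12,13,14,18,18,24]

Scan for sites:
  MvoI ATCCAAT/1: at [25, 34, 77, 95, 104, 138, 150] ⇒ [26, 35, 78, 96, 105, 139, 151]
  KluX AGGGAG/3: at [9, 43, 166] ⇒ [12, 46, 169]
  GruIII TACGATC/4: at [18, 56, 69, 111] ⇒ [22, 60, 73, 115]

Pooled cuts: [12, 22, 26, 35, 46, 60, 73, 78, 96, 105, 115, 139, 151, 169]

Fragments:
  [0,12): 12 bp
  [12,22): 10 bp
  [22,26): 4 bp
  [26,35): 9 bp
  [35,46): 11 bp
  [46,60): 14 bp
  [60,73): 13 bp
  [73,78): 5 bp
  [78,96): 18 bp
  [96,105): 9 bp
  [105,115): 10 bp
  [115,139): 24 bp
  [139,151): 12 bp
  [151,169): 18 bp
  [169,176): 7 bp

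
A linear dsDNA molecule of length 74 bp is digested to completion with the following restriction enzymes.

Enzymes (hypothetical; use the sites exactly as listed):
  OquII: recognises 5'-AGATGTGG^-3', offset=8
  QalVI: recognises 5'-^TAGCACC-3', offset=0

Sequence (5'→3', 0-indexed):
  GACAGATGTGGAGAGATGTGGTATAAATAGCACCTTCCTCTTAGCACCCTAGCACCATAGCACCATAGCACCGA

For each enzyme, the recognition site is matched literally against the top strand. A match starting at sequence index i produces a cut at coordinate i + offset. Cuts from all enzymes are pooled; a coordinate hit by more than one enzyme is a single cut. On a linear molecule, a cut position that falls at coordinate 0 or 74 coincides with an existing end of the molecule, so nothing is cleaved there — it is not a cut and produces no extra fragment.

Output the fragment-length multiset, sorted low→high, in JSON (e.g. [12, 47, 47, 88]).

Per-enzyme occurrences:
  OquII (AGATGTGG, off=8): starts [3, 13] → cuts [11, 21]
  QalVI (TAGCACC, off=0): starts [27, 41, 49, 57, 65] → cuts [27, 41, 49, 57, 65]

All cut coordinates (distinct, sorted): [11, 21, 27, 41, 49, 57, 65]

Fragments:
  [0,11): 11 bp
  [11,21): 10 bp
  [21,27): 6 bp
  [27,41): 14 bp
  [41,49): 8 bp
  [49,57): 8 bp
  [57,65): 8 bp
  [65,74): 9 bp

[6,8,8,8,9,10,11,14]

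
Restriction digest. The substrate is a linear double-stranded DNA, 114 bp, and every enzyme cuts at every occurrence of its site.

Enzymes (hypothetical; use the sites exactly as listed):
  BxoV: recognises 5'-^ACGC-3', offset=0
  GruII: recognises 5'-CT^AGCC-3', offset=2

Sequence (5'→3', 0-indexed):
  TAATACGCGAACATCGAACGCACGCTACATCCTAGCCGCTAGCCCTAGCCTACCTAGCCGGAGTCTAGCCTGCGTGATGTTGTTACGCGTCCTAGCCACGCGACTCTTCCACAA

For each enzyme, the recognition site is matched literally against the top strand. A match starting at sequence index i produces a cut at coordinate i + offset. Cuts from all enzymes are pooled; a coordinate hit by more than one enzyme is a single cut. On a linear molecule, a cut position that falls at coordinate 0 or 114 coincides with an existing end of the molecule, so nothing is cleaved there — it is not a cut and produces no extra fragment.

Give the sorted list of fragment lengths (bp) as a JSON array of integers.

[4,4,4,6,7,9,9,11,12,13,17,18]

Site scan:
  BxoV (ACGC, off=0): starts [4, 17, 21, 84, 97] → cuts [4, 17, 21, 84, 97]
  GruII (CTAGCC, off=2): starts [31, 38, 44, 53, 64, 91] → cuts [33, 40, 46, 55, 66, 93]

All cut coordinates (distinct, sorted): [4, 17, 21, 33, 40, 46, 55, 66, 84, 93, 97]

Fragment lengths:
  [0,4): 4 bp
  [4,17): 13 bp
  [17,21): 4 bp
  [21,33): 12 bp
  [33,40): 7 bp
  [40,46): 6 bp
  [46,55): 9 bp
  [55,66): 11 bp
  [66,84): 18 bp
  [84,93): 9 bp
  [93,97): 4 bp
  [97,114): 17 bp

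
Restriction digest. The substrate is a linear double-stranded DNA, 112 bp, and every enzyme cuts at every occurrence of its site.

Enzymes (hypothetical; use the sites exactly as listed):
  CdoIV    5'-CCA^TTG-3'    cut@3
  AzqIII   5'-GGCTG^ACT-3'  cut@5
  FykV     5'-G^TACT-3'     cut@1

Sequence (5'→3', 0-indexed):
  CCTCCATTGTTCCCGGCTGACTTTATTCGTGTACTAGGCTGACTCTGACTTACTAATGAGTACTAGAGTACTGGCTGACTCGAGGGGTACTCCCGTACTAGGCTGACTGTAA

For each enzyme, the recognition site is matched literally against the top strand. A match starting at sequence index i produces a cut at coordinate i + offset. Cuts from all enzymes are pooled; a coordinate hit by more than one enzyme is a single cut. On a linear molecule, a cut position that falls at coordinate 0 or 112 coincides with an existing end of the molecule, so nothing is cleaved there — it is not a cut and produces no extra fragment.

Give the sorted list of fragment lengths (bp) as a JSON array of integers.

[6,7,8,8,9,10,10,10,12,13,19]

Per-enzyme occurrences:
  CdoIV CCATTG/3: at [3] ⇒ [6]
  AzqIII GGCTGACT/5: at [14, 36, 72, 100] ⇒ [19, 41, 77, 105]
  FykV GTACT/1: at [30, 59, 67, 86, 94] ⇒ [31, 60, 68, 87, 95]

Pooled cuts: [6, 19, 31, 41, 60, 68, 77, 87, 95, 105]

Fragments:
  [0,6): 6 bp
  [6,19): 13 bp
  [19,31): 12 bp
  [31,41): 10 bp
  [41,60): 19 bp
  [60,68): 8 bp
  [68,77): 9 bp
  [77,87): 10 bp
  [87,95): 8 bp
  [95,105): 10 bp
  [105,112): 7 bp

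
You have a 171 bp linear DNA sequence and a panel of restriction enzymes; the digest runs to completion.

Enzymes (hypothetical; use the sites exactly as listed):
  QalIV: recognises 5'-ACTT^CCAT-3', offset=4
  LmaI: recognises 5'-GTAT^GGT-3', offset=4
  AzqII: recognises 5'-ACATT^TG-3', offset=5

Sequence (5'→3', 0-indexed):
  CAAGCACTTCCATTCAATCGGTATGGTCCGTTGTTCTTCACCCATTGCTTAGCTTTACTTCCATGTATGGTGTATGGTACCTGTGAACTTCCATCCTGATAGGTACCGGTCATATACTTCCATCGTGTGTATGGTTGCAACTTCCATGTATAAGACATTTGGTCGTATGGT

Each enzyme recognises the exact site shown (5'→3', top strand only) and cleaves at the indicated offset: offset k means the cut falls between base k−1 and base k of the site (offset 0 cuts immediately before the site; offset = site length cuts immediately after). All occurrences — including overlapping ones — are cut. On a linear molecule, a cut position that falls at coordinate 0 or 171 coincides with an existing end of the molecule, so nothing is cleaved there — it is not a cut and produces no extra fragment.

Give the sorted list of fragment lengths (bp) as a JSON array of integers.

Scan for sites:
  QalIV ACTTCCAT/4: at [5, 56, 86, 115, 139] ⇒ [9, 60, 90, 119, 143]
  LmaI GTATGGT/4: at [20, 64, 71, 128, 164] ⇒ [24, 68, 75, 132, 168]
  AzqII ACATTTG/5: at [154] ⇒ [159]

All cut coordinates (distinct, sorted): [9, 24, 60, 68, 75, 90, 119, 132, 143, 159, 168]

Fragments:
  [0,9): 9 bp
  [9,24): 15 bp
  [24,60): 36 bp
  [60,68): 8 bp
  [68,75): 7 bp
  [75,90): 15 bp
  [90,119): 29 bp
  [119,132): 13 bp
  [132,143): 11 bp
  [143,159): 16 bp
  [159,168): 9 bp
  [168,171): 3 bp

[3,7,8,9,9,11,13,15,15,16,29,36]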